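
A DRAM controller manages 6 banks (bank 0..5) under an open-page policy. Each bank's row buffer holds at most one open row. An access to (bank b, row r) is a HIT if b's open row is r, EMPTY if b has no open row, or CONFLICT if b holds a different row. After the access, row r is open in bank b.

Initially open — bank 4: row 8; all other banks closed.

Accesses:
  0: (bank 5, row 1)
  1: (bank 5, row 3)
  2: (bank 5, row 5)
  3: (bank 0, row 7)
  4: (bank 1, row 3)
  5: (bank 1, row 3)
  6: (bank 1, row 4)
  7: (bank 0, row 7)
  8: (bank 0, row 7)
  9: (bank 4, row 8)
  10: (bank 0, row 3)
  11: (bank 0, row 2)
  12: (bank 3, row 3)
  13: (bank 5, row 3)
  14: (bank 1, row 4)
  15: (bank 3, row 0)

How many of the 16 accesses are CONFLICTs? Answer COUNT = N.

COUNT = 7

#0 (5,1) E
#1 (5,3) C  (was 1)
#2 (5,5) C  (was 3)
#3 (0,7) E
#4 (1,3) E
#5 (1,3) H  (was 3)
#6 (1,4) C  (was 3)
#7 (0,7) H  (was 7)
#8 (0,7) H  (was 7)
#9 (4,8) H  (was 8)
#10 (0,3) C  (was 7)
#11 (0,2) C  (was 3)
#12 (3,3) E
#13 (5,3) C  (was 5)
#14 (1,4) H  (was 4)
#15 (3,0) C  (was 3)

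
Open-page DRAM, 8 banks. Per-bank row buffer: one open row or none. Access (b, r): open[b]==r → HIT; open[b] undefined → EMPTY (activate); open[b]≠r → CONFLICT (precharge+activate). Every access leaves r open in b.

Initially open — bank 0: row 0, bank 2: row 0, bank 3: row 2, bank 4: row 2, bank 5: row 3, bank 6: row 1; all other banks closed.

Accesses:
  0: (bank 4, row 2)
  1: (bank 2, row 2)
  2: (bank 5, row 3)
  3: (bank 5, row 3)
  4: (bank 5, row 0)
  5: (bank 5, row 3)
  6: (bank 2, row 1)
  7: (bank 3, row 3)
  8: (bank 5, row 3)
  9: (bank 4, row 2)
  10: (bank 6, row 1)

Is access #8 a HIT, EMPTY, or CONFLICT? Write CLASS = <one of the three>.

CLASS = HIT

#0 (4,2) H  (was 2)
#1 (2,2) C  (was 0)
#2 (5,3) H  (was 3)
#3 (5,3) H  (was 3)
#4 (5,0) C  (was 3)
#5 (5,3) C  (was 0)
#6 (2,1) C  (was 2)
#7 (3,3) C  (was 2)
#8 (5,3) H  (was 3)
#9 (4,2) H  (was 2)
#10 (6,1) H  (was 1)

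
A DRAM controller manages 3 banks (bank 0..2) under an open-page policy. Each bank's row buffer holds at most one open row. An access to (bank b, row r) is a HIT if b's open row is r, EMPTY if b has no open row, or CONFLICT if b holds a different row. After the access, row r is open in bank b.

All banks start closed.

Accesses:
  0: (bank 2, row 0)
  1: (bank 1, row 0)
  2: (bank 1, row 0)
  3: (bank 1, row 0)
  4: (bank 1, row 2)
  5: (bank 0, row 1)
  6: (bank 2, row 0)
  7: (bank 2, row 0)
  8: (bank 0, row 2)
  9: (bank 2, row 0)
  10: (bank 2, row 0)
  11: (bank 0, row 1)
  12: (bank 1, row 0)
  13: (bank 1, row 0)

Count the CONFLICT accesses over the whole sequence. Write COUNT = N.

step 0: bank2 None->0 [EMPTY]
step 1: bank1 None->0 [EMPTY]
step 2: bank1 0->0 [HIT]
step 3: bank1 0->0 [HIT]
step 4: bank1 0->2 [CONFLICT]
step 5: bank0 None->1 [EMPTY]
step 6: bank2 0->0 [HIT]
step 7: bank2 0->0 [HIT]
step 8: bank0 1->2 [CONFLICT]
step 9: bank2 0->0 [HIT]
step 10: bank2 0->0 [HIT]
step 11: bank0 2->1 [CONFLICT]
step 12: bank1 2->0 [CONFLICT]
step 13: bank1 0->0 [HIT]

COUNT = 4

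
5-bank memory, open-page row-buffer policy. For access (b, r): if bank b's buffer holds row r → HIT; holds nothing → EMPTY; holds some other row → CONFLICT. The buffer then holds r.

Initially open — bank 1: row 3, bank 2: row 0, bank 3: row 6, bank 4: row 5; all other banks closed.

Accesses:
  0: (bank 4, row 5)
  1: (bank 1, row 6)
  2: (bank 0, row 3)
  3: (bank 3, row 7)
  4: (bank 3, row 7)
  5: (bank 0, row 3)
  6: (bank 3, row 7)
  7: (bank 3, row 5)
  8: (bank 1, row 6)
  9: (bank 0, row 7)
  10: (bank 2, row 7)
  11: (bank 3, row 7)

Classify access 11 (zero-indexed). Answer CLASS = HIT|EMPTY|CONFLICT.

0: bank 4 row 5 — prev 5 → HIT
1: bank 1 row 6 — prev 3 → CONFLICT
2: bank 0 row 3 — prev None → EMPTY
3: bank 3 row 7 — prev 6 → CONFLICT
4: bank 3 row 7 — prev 7 → HIT
5: bank 0 row 3 — prev 3 → HIT
6: bank 3 row 7 — prev 7 → HIT
7: bank 3 row 5 — prev 7 → CONFLICT
8: bank 1 row 6 — prev 6 → HIT
9: bank 0 row 7 — prev 3 → CONFLICT
10: bank 2 row 7 — prev 0 → CONFLICT
11: bank 3 row 7 — prev 5 → CONFLICT

CLASS = CONFLICT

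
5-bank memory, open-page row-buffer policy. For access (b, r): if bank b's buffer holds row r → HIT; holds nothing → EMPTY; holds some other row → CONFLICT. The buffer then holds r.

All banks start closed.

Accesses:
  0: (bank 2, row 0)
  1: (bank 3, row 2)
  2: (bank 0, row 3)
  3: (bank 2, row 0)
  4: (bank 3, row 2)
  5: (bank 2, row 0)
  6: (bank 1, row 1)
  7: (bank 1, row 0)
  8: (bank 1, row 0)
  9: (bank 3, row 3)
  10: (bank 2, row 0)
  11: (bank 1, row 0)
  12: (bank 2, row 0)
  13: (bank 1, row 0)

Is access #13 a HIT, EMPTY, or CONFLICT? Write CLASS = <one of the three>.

  [0] b2 r0: no row ⇒ E
  [1] b3 r2: no row ⇒ E
  [2] b0 r3: no row ⇒ E
  [3] b2 r0: had r0 ⇒ H
  [4] b3 r2: had r2 ⇒ H
  [5] b2 r0: had r0 ⇒ H
  [6] b1 r1: no row ⇒ E
  [7] b1 r0: had r1 ⇒ C
  [8] b1 r0: had r0 ⇒ H
  [9] b3 r3: had r2 ⇒ C
  [10] b2 r0: had r0 ⇒ H
  [11] b1 r0: had r0 ⇒ H
  [12] b2 r0: had r0 ⇒ H
  [13] b1 r0: had r0 ⇒ H

CLASS = HIT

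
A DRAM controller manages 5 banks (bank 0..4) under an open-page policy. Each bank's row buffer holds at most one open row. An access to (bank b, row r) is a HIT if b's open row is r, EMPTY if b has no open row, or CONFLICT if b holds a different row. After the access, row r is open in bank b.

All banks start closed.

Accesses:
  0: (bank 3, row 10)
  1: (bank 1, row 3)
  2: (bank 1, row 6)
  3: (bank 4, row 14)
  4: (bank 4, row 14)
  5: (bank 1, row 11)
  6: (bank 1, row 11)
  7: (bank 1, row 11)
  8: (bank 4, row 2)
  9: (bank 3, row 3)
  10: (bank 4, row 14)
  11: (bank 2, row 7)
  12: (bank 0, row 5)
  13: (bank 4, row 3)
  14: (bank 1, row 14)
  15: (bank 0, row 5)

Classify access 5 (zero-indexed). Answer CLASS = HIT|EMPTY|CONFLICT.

CLASS = CONFLICT

#0 (3,10) E
#1 (1,3) E
#2 (1,6) C  (was 3)
#3 (4,14) E
#4 (4,14) H  (was 14)
#5 (1,11) C  (was 6)
#6 (1,11) H  (was 11)
#7 (1,11) H  (was 11)
#8 (4,2) C  (was 14)
#9 (3,3) C  (was 10)
#10 (4,14) C  (was 2)
#11 (2,7) E
#12 (0,5) E
#13 (4,3) C  (was 14)
#14 (1,14) C  (was 11)
#15 (0,5) H  (was 5)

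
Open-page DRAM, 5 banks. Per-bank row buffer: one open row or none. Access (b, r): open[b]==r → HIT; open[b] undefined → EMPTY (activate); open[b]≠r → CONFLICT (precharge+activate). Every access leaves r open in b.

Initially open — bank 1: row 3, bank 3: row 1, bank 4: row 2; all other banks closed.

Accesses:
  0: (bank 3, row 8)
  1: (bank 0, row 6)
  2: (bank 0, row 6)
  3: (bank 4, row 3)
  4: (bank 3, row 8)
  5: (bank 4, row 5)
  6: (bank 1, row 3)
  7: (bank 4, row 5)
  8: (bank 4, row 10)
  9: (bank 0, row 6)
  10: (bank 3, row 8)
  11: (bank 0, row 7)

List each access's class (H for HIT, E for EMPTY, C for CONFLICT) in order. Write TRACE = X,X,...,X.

  [0] b3 r8: had r1 ⇒ C
  [1] b0 r6: no row ⇒ E
  [2] b0 r6: had r6 ⇒ H
  [3] b4 r3: had r2 ⇒ C
  [4] b3 r8: had r8 ⇒ H
  [5] b4 r5: had r3 ⇒ C
  [6] b1 r3: had r3 ⇒ H
  [7] b4 r5: had r5 ⇒ H
  [8] b4 r10: had r5 ⇒ C
  [9] b0 r6: had r6 ⇒ H
  [10] b3 r8: had r8 ⇒ H
  [11] b0 r7: had r6 ⇒ C

TRACE = C,E,H,C,H,C,H,H,C,H,H,C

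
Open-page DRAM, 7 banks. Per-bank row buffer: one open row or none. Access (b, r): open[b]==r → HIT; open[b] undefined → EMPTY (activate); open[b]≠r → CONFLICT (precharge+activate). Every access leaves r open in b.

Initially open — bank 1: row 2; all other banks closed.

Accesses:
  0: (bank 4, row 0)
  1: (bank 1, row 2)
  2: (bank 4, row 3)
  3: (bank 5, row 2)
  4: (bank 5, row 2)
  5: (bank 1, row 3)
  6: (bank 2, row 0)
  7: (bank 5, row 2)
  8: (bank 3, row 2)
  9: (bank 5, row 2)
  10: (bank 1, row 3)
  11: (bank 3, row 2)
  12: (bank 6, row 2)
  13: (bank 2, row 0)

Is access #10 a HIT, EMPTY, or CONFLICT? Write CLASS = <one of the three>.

step 0: bank4 None->0 [EMPTY]
step 1: bank1 2->2 [HIT]
step 2: bank4 0->3 [CONFLICT]
step 3: bank5 None->2 [EMPTY]
step 4: bank5 2->2 [HIT]
step 5: bank1 2->3 [CONFLICT]
step 6: bank2 None->0 [EMPTY]
step 7: bank5 2->2 [HIT]
step 8: bank3 None->2 [EMPTY]
step 9: bank5 2->2 [HIT]
step 10: bank1 3->3 [HIT]
step 11: bank3 2->2 [HIT]
step 12: bank6 None->2 [EMPTY]
step 13: bank2 0->0 [HIT]

CLASS = HIT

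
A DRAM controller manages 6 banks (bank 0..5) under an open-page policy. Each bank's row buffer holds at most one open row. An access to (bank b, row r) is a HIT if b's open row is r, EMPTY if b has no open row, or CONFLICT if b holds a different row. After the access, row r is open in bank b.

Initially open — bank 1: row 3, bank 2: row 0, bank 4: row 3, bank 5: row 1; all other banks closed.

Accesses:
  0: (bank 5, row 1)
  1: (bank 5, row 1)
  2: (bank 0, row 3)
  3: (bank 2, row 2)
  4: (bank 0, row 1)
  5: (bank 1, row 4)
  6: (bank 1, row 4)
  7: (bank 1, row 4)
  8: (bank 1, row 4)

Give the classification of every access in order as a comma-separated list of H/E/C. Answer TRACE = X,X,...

TRACE = H,H,E,C,C,C,H,H,H

step 0: bank5 1->1 [HIT]
step 1: bank5 1->1 [HIT]
step 2: bank0 None->3 [EMPTY]
step 3: bank2 0->2 [CONFLICT]
step 4: bank0 3->1 [CONFLICT]
step 5: bank1 3->4 [CONFLICT]
step 6: bank1 4->4 [HIT]
step 7: bank1 4->4 [HIT]
step 8: bank1 4->4 [HIT]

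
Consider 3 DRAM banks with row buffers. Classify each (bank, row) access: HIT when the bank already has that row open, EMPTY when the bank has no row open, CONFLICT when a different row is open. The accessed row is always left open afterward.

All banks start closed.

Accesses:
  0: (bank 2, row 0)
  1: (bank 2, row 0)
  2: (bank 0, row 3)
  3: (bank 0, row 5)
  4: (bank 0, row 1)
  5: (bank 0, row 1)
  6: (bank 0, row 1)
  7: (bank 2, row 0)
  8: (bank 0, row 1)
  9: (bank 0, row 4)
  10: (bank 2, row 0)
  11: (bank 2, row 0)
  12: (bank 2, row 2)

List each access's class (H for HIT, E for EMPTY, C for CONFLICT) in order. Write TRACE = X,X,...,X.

  [0] b2 r0: no row ⇒ E
  [1] b2 r0: had r0 ⇒ H
  [2] b0 r3: no row ⇒ E
  [3] b0 r5: had r3 ⇒ C
  [4] b0 r1: had r5 ⇒ C
  [5] b0 r1: had r1 ⇒ H
  [6] b0 r1: had r1 ⇒ H
  [7] b2 r0: had r0 ⇒ H
  [8] b0 r1: had r1 ⇒ H
  [9] b0 r4: had r1 ⇒ C
  [10] b2 r0: had r0 ⇒ H
  [11] b2 r0: had r0 ⇒ H
  [12] b2 r2: had r0 ⇒ C

TRACE = E,H,E,C,C,H,H,H,H,C,H,H,C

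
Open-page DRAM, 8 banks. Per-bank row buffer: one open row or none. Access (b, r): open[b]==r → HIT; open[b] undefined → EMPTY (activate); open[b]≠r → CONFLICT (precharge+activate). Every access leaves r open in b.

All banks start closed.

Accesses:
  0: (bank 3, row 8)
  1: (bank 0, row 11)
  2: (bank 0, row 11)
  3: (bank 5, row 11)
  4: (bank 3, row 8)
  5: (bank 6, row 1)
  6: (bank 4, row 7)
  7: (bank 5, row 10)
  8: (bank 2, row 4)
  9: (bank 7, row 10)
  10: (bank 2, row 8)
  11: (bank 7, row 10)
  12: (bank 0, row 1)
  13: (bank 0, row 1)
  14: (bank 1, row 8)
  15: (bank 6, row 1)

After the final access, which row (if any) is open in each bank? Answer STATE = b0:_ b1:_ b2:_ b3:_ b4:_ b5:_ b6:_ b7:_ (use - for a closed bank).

#0 (3,8) E
#1 (0,11) E
#2 (0,11) H  (was 11)
#3 (5,11) E
#4 (3,8) H  (was 8)
#5 (6,1) E
#6 (4,7) E
#7 (5,10) C  (was 11)
#8 (2,4) E
#9 (7,10) E
#10 (2,8) C  (was 4)
#11 (7,10) H  (was 10)
#12 (0,1) C  (was 11)
#13 (0,1) H  (was 1)
#14 (1,8) E
#15 (6,1) H  (was 1)

STATE = b0:1 b1:8 b2:8 b3:8 b4:7 b5:10 b6:1 b7:10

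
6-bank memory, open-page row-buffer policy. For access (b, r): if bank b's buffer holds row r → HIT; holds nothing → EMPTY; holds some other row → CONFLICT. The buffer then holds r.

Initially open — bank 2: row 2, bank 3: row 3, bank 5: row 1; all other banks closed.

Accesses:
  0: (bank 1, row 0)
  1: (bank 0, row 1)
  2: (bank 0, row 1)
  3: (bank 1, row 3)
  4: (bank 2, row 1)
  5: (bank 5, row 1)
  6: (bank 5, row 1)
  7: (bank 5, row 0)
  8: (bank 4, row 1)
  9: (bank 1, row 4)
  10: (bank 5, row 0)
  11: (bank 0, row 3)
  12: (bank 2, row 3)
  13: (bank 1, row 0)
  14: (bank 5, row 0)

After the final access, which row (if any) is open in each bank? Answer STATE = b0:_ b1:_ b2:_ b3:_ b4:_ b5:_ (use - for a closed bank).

STATE = b0:3 b1:0 b2:3 b3:3 b4:1 b5:0

step 0: bank1 None->0 [EMPTY]
step 1: bank0 None->1 [EMPTY]
step 2: bank0 1->1 [HIT]
step 3: bank1 0->3 [CONFLICT]
step 4: bank2 2->1 [CONFLICT]
step 5: bank5 1->1 [HIT]
step 6: bank5 1->1 [HIT]
step 7: bank5 1->0 [CONFLICT]
step 8: bank4 None->1 [EMPTY]
step 9: bank1 3->4 [CONFLICT]
step 10: bank5 0->0 [HIT]
step 11: bank0 1->3 [CONFLICT]
step 12: bank2 1->3 [CONFLICT]
step 13: bank1 4->0 [CONFLICT]
step 14: bank5 0->0 [HIT]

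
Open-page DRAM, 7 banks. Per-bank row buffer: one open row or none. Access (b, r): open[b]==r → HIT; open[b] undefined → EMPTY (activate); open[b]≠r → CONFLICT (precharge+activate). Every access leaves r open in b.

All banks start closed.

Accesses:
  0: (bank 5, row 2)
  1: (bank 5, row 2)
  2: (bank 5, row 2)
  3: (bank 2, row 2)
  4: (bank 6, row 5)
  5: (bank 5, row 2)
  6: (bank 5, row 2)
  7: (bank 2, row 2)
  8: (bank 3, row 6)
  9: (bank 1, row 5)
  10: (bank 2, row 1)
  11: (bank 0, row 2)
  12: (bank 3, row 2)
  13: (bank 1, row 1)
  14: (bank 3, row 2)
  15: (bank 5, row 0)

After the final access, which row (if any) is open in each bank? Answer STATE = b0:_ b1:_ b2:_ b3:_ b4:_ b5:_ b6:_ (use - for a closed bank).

step 0: bank5 None->2 [EMPTY]
step 1: bank5 2->2 [HIT]
step 2: bank5 2->2 [HIT]
step 3: bank2 None->2 [EMPTY]
step 4: bank6 None->5 [EMPTY]
step 5: bank5 2->2 [HIT]
step 6: bank5 2->2 [HIT]
step 7: bank2 2->2 [HIT]
step 8: bank3 None->6 [EMPTY]
step 9: bank1 None->5 [EMPTY]
step 10: bank2 2->1 [CONFLICT]
step 11: bank0 None->2 [EMPTY]
step 12: bank3 6->2 [CONFLICT]
step 13: bank1 5->1 [CONFLICT]
step 14: bank3 2->2 [HIT]
step 15: bank5 2->0 [CONFLICT]

STATE = b0:2 b1:1 b2:1 b3:2 b4:- b5:0 b6:5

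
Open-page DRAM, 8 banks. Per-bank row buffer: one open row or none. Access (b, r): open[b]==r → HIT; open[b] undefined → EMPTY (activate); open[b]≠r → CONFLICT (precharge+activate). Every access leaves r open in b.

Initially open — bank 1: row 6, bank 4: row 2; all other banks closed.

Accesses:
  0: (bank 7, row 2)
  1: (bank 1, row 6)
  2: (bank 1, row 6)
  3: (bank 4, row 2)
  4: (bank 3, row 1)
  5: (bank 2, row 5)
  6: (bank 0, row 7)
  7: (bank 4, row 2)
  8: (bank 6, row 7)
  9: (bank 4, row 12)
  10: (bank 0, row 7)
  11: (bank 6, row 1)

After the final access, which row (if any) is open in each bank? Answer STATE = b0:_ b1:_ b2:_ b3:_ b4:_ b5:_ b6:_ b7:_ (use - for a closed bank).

STATE = b0:7 b1:6 b2:5 b3:1 b4:12 b5:- b6:1 b7:2

step 0: bank7 None->2 [EMPTY]
step 1: bank1 6->6 [HIT]
step 2: bank1 6->6 [HIT]
step 3: bank4 2->2 [HIT]
step 4: bank3 None->1 [EMPTY]
step 5: bank2 None->5 [EMPTY]
step 6: bank0 None->7 [EMPTY]
step 7: bank4 2->2 [HIT]
step 8: bank6 None->7 [EMPTY]
step 9: bank4 2->12 [CONFLICT]
step 10: bank0 7->7 [HIT]
step 11: bank6 7->1 [CONFLICT]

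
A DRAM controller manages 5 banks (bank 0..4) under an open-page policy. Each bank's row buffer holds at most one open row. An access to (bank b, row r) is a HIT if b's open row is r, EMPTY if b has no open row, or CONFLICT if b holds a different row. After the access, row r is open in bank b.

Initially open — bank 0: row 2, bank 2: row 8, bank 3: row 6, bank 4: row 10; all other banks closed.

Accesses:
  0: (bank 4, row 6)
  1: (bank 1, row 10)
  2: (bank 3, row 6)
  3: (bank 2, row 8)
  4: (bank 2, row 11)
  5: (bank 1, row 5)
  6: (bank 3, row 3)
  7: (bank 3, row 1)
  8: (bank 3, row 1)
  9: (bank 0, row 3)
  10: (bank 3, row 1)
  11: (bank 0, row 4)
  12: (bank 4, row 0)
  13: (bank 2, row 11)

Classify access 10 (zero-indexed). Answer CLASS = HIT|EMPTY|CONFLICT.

0: bank 4 row 6 — prev 10 → CONFLICT
1: bank 1 row 10 — prev None → EMPTY
2: bank 3 row 6 — prev 6 → HIT
3: bank 2 row 8 — prev 8 → HIT
4: bank 2 row 11 — prev 8 → CONFLICT
5: bank 1 row 5 — prev 10 → CONFLICT
6: bank 3 row 3 — prev 6 → CONFLICT
7: bank 3 row 1 — prev 3 → CONFLICT
8: bank 3 row 1 — prev 1 → HIT
9: bank 0 row 3 — prev 2 → CONFLICT
10: bank 3 row 1 — prev 1 → HIT
11: bank 0 row 4 — prev 3 → CONFLICT
12: bank 4 row 0 — prev 6 → CONFLICT
13: bank 2 row 11 — prev 11 → HIT

CLASS = HIT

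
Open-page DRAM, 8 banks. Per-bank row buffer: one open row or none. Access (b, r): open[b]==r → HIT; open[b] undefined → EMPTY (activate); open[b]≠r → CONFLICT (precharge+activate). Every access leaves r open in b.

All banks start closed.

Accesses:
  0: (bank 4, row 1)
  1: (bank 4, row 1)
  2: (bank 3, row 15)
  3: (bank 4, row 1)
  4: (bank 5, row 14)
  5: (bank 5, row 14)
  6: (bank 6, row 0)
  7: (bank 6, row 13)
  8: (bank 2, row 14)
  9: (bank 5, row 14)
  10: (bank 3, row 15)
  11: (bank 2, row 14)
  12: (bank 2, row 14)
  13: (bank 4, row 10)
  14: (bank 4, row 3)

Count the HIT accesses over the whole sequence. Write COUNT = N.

COUNT = 7

#0 (4,1) E
#1 (4,1) H  (was 1)
#2 (3,15) E
#3 (4,1) H  (was 1)
#4 (5,14) E
#5 (5,14) H  (was 14)
#6 (6,0) E
#7 (6,13) C  (was 0)
#8 (2,14) E
#9 (5,14) H  (was 14)
#10 (3,15) H  (was 15)
#11 (2,14) H  (was 14)
#12 (2,14) H  (was 14)
#13 (4,10) C  (was 1)
#14 (4,3) C  (was 10)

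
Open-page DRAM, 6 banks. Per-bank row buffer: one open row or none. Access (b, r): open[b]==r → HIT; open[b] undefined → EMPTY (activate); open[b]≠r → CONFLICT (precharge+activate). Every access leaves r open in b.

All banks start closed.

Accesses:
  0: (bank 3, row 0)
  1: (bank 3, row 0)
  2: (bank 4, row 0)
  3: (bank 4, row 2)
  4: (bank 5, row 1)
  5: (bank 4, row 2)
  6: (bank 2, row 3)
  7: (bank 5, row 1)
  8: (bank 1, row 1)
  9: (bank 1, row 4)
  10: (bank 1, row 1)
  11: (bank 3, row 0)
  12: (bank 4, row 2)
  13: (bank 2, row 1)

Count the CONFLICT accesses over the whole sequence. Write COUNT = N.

  [0] b3 r0: no row ⇒ E
  [1] b3 r0: had r0 ⇒ H
  [2] b4 r0: no row ⇒ E
  [3] b4 r2: had r0 ⇒ C
  [4] b5 r1: no row ⇒ E
  [5] b4 r2: had r2 ⇒ H
  [6] b2 r3: no row ⇒ E
  [7] b5 r1: had r1 ⇒ H
  [8] b1 r1: no row ⇒ E
  [9] b1 r4: had r1 ⇒ C
  [10] b1 r1: had r4 ⇒ C
  [11] b3 r0: had r0 ⇒ H
  [12] b4 r2: had r2 ⇒ H
  [13] b2 r1: had r3 ⇒ C

COUNT = 4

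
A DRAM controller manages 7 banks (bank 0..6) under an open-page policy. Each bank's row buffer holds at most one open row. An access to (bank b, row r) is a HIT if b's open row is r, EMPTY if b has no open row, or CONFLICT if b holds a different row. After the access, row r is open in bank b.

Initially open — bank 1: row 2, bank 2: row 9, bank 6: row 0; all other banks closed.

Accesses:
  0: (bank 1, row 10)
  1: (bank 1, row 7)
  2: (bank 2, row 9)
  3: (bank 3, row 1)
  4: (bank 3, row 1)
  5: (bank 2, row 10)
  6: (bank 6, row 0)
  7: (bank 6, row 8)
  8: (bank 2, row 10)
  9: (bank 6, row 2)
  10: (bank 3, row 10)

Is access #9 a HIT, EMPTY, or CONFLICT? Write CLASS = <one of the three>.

#0 (1,10) C  (was 2)
#1 (1,7) C  (was 10)
#2 (2,9) H  (was 9)
#3 (3,1) E
#4 (3,1) H  (was 1)
#5 (2,10) C  (was 9)
#6 (6,0) H  (was 0)
#7 (6,8) C  (was 0)
#8 (2,10) H  (was 10)
#9 (6,2) C  (was 8)
#10 (3,10) C  (was 1)

CLASS = CONFLICT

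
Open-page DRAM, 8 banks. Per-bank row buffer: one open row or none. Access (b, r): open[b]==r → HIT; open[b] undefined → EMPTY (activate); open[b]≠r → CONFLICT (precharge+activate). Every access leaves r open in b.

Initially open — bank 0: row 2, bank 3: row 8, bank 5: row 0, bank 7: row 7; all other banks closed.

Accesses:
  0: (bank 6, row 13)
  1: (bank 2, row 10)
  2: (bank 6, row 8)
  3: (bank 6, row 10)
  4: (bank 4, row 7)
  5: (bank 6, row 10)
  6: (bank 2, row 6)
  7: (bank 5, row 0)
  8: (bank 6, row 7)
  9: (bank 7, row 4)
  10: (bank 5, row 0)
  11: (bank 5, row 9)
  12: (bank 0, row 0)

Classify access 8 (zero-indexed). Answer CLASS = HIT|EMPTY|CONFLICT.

#0 (6,13) E
#1 (2,10) E
#2 (6,8) C  (was 13)
#3 (6,10) C  (was 8)
#4 (4,7) E
#5 (6,10) H  (was 10)
#6 (2,6) C  (was 10)
#7 (5,0) H  (was 0)
#8 (6,7) C  (was 10)
#9 (7,4) C  (was 7)
#10 (5,0) H  (was 0)
#11 (5,9) C  (was 0)
#12 (0,0) C  (was 2)

CLASS = CONFLICT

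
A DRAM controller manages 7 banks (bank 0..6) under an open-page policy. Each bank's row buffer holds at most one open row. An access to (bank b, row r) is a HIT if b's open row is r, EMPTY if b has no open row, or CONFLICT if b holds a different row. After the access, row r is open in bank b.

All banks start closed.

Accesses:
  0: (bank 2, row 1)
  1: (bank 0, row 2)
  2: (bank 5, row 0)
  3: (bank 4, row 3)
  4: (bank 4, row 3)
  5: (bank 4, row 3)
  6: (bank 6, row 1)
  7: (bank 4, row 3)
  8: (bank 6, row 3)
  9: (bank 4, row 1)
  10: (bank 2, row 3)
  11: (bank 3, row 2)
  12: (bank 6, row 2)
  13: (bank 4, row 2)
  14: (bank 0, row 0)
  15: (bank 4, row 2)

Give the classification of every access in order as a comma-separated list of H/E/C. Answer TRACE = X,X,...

  [0] b2 r1: no row ⇒ E
  [1] b0 r2: no row ⇒ E
  [2] b5 r0: no row ⇒ E
  [3] b4 r3: no row ⇒ E
  [4] b4 r3: had r3 ⇒ H
  [5] b4 r3: had r3 ⇒ H
  [6] b6 r1: no row ⇒ E
  [7] b4 r3: had r3 ⇒ H
  [8] b6 r3: had r1 ⇒ C
  [9] b4 r1: had r3 ⇒ C
  [10] b2 r3: had r1 ⇒ C
  [11] b3 r2: no row ⇒ E
  [12] b6 r2: had r3 ⇒ C
  [13] b4 r2: had r1 ⇒ C
  [14] b0 r0: had r2 ⇒ C
  [15] b4 r2: had r2 ⇒ H

TRACE = E,E,E,E,H,H,E,H,C,C,C,E,C,C,C,H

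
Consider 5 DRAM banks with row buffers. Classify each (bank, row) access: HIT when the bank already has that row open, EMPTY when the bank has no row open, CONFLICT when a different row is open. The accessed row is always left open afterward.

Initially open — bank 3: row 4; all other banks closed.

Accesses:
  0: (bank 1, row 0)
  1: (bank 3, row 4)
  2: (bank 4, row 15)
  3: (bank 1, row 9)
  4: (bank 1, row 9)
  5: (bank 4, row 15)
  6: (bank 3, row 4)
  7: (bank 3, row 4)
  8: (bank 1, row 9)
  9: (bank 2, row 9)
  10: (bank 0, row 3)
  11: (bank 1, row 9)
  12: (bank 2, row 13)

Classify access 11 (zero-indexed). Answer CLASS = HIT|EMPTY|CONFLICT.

0: bank 1 row 0 — prev None → EMPTY
1: bank 3 row 4 — prev 4 → HIT
2: bank 4 row 15 — prev None → EMPTY
3: bank 1 row 9 — prev 0 → CONFLICT
4: bank 1 row 9 — prev 9 → HIT
5: bank 4 row 15 — prev 15 → HIT
6: bank 3 row 4 — prev 4 → HIT
7: bank 3 row 4 — prev 4 → HIT
8: bank 1 row 9 — prev 9 → HIT
9: bank 2 row 9 — prev None → EMPTY
10: bank 0 row 3 — prev None → EMPTY
11: bank 1 row 9 — prev 9 → HIT
12: bank 2 row 13 — prev 9 → CONFLICT

CLASS = HIT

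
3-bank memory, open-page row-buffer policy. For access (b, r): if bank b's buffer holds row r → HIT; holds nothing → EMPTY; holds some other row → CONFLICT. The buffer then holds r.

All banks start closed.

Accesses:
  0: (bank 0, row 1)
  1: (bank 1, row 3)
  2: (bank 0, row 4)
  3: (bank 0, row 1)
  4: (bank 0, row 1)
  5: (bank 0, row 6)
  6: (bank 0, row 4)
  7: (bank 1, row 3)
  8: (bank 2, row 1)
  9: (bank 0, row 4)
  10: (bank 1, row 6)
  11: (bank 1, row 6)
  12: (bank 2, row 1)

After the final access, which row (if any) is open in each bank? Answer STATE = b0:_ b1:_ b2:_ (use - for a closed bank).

step 0: bank0 None->1 [EMPTY]
step 1: bank1 None->3 [EMPTY]
step 2: bank0 1->4 [CONFLICT]
step 3: bank0 4->1 [CONFLICT]
step 4: bank0 1->1 [HIT]
step 5: bank0 1->6 [CONFLICT]
step 6: bank0 6->4 [CONFLICT]
step 7: bank1 3->3 [HIT]
step 8: bank2 None->1 [EMPTY]
step 9: bank0 4->4 [HIT]
step 10: bank1 3->6 [CONFLICT]
step 11: bank1 6->6 [HIT]
step 12: bank2 1->1 [HIT]

STATE = b0:4 b1:6 b2:1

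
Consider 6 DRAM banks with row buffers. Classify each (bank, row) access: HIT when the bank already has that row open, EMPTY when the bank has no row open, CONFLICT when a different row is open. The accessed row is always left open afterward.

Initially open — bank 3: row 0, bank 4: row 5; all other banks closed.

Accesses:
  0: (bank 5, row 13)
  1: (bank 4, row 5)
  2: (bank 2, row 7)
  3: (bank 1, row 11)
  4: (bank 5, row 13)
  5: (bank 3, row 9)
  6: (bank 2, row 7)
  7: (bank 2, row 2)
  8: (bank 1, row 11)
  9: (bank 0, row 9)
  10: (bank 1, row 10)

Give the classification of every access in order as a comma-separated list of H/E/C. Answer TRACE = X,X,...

step 0: bank5 None->13 [EMPTY]
step 1: bank4 5->5 [HIT]
step 2: bank2 None->7 [EMPTY]
step 3: bank1 None->11 [EMPTY]
step 4: bank5 13->13 [HIT]
step 5: bank3 0->9 [CONFLICT]
step 6: bank2 7->7 [HIT]
step 7: bank2 7->2 [CONFLICT]
step 8: bank1 11->11 [HIT]
step 9: bank0 None->9 [EMPTY]
step 10: bank1 11->10 [CONFLICT]

TRACE = E,H,E,E,H,C,H,C,H,E,C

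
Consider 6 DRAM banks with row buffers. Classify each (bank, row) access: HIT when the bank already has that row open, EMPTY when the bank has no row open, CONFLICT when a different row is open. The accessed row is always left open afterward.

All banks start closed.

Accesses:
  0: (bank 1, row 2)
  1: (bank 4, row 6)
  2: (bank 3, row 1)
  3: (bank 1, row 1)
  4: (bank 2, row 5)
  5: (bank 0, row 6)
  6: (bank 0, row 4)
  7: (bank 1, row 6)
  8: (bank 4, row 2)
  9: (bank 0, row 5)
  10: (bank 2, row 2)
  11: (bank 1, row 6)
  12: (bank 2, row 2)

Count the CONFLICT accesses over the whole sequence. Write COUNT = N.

COUNT = 6

#0 (1,2) E
#1 (4,6) E
#2 (3,1) E
#3 (1,1) C  (was 2)
#4 (2,5) E
#5 (0,6) E
#6 (0,4) C  (was 6)
#7 (1,6) C  (was 1)
#8 (4,2) C  (was 6)
#9 (0,5) C  (was 4)
#10 (2,2) C  (was 5)
#11 (1,6) H  (was 6)
#12 (2,2) H  (was 2)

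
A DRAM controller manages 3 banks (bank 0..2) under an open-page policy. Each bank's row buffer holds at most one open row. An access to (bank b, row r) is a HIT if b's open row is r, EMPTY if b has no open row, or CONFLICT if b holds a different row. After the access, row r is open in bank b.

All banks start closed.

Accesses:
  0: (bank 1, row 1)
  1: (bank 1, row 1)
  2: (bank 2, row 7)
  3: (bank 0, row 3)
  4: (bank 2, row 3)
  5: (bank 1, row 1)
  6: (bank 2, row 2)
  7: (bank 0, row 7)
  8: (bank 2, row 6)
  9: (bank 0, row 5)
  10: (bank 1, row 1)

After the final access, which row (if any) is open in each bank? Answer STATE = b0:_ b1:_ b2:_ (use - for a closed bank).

0: bank 1 row 1 — prev None → EMPTY
1: bank 1 row 1 — prev 1 → HIT
2: bank 2 row 7 — prev None → EMPTY
3: bank 0 row 3 — prev None → EMPTY
4: bank 2 row 3 — prev 7 → CONFLICT
5: bank 1 row 1 — prev 1 → HIT
6: bank 2 row 2 — prev 3 → CONFLICT
7: bank 0 row 7 — prev 3 → CONFLICT
8: bank 2 row 6 — prev 2 → CONFLICT
9: bank 0 row 5 — prev 7 → CONFLICT
10: bank 1 row 1 — prev 1 → HIT

STATE = b0:5 b1:1 b2:6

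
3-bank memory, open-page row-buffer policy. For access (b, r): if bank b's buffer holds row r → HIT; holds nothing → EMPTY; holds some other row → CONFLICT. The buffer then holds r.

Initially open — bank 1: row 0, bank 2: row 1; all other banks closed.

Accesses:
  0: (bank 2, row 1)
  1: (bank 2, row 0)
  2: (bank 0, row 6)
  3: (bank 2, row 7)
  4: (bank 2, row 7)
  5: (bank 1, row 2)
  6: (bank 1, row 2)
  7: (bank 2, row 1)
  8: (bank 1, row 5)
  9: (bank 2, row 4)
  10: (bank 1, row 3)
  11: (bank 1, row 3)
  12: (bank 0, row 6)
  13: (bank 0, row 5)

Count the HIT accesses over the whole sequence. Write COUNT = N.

COUNT = 5

  [0] b2 r1: had r1 ⇒ H
  [1] b2 r0: had r1 ⇒ C
  [2] b0 r6: no row ⇒ E
  [3] b2 r7: had r0 ⇒ C
  [4] b2 r7: had r7 ⇒ H
  [5] b1 r2: had r0 ⇒ C
  [6] b1 r2: had r2 ⇒ H
  [7] b2 r1: had r7 ⇒ C
  [8] b1 r5: had r2 ⇒ C
  [9] b2 r4: had r1 ⇒ C
  [10] b1 r3: had r5 ⇒ C
  [11] b1 r3: had r3 ⇒ H
  [12] b0 r6: had r6 ⇒ H
  [13] b0 r5: had r6 ⇒ C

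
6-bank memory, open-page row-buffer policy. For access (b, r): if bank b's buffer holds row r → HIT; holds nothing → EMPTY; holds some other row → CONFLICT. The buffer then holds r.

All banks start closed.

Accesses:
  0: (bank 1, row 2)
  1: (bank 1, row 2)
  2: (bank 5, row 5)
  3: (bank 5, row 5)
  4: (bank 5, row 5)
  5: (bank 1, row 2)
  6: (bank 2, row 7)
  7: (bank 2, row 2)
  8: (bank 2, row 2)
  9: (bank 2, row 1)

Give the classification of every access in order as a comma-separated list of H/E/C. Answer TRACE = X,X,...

TRACE = E,H,E,H,H,H,E,C,H,C

  [0] b1 r2: no row ⇒ E
  [1] b1 r2: had r2 ⇒ H
  [2] b5 r5: no row ⇒ E
  [3] b5 r5: had r5 ⇒ H
  [4] b5 r5: had r5 ⇒ H
  [5] b1 r2: had r2 ⇒ H
  [6] b2 r7: no row ⇒ E
  [7] b2 r2: had r7 ⇒ C
  [8] b2 r2: had r2 ⇒ H
  [9] b2 r1: had r2 ⇒ C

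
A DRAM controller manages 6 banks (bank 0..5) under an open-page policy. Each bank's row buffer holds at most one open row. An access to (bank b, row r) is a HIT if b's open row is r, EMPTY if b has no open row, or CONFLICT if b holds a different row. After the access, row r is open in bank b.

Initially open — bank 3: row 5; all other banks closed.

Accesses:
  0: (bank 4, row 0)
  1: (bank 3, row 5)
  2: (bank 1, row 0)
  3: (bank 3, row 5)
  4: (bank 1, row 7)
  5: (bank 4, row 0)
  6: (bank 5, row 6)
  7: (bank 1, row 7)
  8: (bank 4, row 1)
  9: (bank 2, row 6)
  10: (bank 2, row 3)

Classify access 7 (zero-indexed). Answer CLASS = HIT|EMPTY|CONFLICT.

CLASS = HIT

step 0: bank4 None->0 [EMPTY]
step 1: bank3 5->5 [HIT]
step 2: bank1 None->0 [EMPTY]
step 3: bank3 5->5 [HIT]
step 4: bank1 0->7 [CONFLICT]
step 5: bank4 0->0 [HIT]
step 6: bank5 None->6 [EMPTY]
step 7: bank1 7->7 [HIT]
step 8: bank4 0->1 [CONFLICT]
step 9: bank2 None->6 [EMPTY]
step 10: bank2 6->3 [CONFLICT]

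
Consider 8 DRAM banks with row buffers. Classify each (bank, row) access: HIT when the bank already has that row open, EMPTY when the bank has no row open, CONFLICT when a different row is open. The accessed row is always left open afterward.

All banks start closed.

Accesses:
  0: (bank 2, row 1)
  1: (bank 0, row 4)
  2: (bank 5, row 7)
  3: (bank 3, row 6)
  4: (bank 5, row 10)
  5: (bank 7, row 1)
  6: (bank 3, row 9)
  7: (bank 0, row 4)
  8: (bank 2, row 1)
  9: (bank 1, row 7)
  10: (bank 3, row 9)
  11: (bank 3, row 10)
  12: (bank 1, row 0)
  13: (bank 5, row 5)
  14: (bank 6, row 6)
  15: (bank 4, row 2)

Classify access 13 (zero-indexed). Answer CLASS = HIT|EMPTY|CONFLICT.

step 0: bank2 None->1 [EMPTY]
step 1: bank0 None->4 [EMPTY]
step 2: bank5 None->7 [EMPTY]
step 3: bank3 None->6 [EMPTY]
step 4: bank5 7->10 [CONFLICT]
step 5: bank7 None->1 [EMPTY]
step 6: bank3 6->9 [CONFLICT]
step 7: bank0 4->4 [HIT]
step 8: bank2 1->1 [HIT]
step 9: bank1 None->7 [EMPTY]
step 10: bank3 9->9 [HIT]
step 11: bank3 9->10 [CONFLICT]
step 12: bank1 7->0 [CONFLICT]
step 13: bank5 10->5 [CONFLICT]
step 14: bank6 None->6 [EMPTY]
step 15: bank4 None->2 [EMPTY]

CLASS = CONFLICT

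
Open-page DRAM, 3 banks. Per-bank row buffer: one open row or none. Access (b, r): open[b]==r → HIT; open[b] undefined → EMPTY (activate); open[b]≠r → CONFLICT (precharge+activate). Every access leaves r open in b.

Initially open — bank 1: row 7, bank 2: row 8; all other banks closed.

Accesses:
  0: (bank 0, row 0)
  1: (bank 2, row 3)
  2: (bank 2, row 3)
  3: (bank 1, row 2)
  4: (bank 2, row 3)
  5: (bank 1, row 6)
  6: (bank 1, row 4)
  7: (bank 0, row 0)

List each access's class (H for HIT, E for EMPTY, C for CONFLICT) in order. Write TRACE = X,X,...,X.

0: bank 0 row 0 — prev None → EMPTY
1: bank 2 row 3 — prev 8 → CONFLICT
2: bank 2 row 3 — prev 3 → HIT
3: bank 1 row 2 — prev 7 → CONFLICT
4: bank 2 row 3 — prev 3 → HIT
5: bank 1 row 6 — prev 2 → CONFLICT
6: bank 1 row 4 — prev 6 → CONFLICT
7: bank 0 row 0 — prev 0 → HIT

TRACE = E,C,H,C,H,C,C,H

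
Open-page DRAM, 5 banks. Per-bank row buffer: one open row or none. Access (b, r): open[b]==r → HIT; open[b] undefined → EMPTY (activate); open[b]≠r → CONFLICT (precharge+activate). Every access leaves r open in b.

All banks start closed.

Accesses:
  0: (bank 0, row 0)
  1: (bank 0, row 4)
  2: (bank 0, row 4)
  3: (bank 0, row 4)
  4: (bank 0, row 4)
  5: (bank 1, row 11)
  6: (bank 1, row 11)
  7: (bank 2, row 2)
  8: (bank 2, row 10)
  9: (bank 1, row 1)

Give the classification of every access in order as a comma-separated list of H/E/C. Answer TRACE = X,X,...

TRACE = E,C,H,H,H,E,H,E,C,C

#0 (0,0) E
#1 (0,4) C  (was 0)
#2 (0,4) H  (was 4)
#3 (0,4) H  (was 4)
#4 (0,4) H  (was 4)
#5 (1,11) E
#6 (1,11) H  (was 11)
#7 (2,2) E
#8 (2,10) C  (was 2)
#9 (1,1) C  (was 11)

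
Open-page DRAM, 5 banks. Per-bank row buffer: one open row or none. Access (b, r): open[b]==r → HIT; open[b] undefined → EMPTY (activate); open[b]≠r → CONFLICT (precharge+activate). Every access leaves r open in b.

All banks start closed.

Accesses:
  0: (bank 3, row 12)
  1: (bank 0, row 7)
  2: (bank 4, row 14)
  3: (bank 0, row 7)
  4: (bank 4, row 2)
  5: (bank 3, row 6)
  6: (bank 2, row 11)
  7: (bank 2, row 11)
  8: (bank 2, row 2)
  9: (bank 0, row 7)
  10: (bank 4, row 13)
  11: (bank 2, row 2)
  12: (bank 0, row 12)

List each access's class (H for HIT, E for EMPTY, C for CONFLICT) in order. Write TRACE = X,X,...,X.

TRACE = E,E,E,H,C,C,E,H,C,H,C,H,C

0: bank 3 row 12 — prev None → EMPTY
1: bank 0 row 7 — prev None → EMPTY
2: bank 4 row 14 — prev None → EMPTY
3: bank 0 row 7 — prev 7 → HIT
4: bank 4 row 2 — prev 14 → CONFLICT
5: bank 3 row 6 — prev 12 → CONFLICT
6: bank 2 row 11 — prev None → EMPTY
7: bank 2 row 11 — prev 11 → HIT
8: bank 2 row 2 — prev 11 → CONFLICT
9: bank 0 row 7 — prev 7 → HIT
10: bank 4 row 13 — prev 2 → CONFLICT
11: bank 2 row 2 — prev 2 → HIT
12: bank 0 row 12 — prev 7 → CONFLICT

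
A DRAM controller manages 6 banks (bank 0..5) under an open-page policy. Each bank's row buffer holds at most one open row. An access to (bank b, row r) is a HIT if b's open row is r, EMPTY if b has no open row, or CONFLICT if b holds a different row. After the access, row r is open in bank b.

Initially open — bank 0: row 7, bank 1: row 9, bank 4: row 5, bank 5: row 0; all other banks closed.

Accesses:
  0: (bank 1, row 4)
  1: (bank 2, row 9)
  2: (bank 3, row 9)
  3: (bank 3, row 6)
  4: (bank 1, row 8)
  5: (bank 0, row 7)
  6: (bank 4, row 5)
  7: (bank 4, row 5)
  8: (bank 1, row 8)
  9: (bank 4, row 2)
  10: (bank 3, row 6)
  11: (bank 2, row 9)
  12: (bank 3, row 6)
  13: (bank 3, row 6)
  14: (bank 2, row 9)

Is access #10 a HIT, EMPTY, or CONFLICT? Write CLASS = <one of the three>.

CLASS = HIT

  [0] b1 r4: had r9 ⇒ C
  [1] b2 r9: no row ⇒ E
  [2] b3 r9: no row ⇒ E
  [3] b3 r6: had r9 ⇒ C
  [4] b1 r8: had r4 ⇒ C
  [5] b0 r7: had r7 ⇒ H
  [6] b4 r5: had r5 ⇒ H
  [7] b4 r5: had r5 ⇒ H
  [8] b1 r8: had r8 ⇒ H
  [9] b4 r2: had r5 ⇒ C
  [10] b3 r6: had r6 ⇒ H
  [11] b2 r9: had r9 ⇒ H
  [12] b3 r6: had r6 ⇒ H
  [13] b3 r6: had r6 ⇒ H
  [14] b2 r9: had r9 ⇒ H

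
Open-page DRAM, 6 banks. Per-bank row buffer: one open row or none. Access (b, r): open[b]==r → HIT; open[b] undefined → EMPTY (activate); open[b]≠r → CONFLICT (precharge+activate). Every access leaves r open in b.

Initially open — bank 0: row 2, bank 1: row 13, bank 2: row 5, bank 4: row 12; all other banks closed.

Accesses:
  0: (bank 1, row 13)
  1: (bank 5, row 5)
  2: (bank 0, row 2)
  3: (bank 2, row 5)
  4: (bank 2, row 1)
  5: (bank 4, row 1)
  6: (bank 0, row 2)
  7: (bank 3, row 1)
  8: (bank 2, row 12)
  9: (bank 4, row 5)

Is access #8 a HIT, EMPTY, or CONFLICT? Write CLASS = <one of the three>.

CLASS = CONFLICT

  [0] b1 r13: had r13 ⇒ H
  [1] b5 r5: no row ⇒ E
  [2] b0 r2: had r2 ⇒ H
  [3] b2 r5: had r5 ⇒ H
  [4] b2 r1: had r5 ⇒ C
  [5] b4 r1: had r12 ⇒ C
  [6] b0 r2: had r2 ⇒ H
  [7] b3 r1: no row ⇒ E
  [8] b2 r12: had r1 ⇒ C
  [9] b4 r5: had r1 ⇒ C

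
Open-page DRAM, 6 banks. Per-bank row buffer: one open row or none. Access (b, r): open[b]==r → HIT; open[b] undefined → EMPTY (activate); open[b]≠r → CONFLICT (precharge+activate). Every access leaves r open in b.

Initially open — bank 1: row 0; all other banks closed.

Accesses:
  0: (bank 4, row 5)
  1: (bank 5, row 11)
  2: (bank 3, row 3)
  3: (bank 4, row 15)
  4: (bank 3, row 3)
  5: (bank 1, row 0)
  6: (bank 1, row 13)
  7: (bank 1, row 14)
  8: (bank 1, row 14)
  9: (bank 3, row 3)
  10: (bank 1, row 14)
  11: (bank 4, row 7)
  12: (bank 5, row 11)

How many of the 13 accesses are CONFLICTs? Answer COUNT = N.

0: bank 4 row 5 — prev None → EMPTY
1: bank 5 row 11 — prev None → EMPTY
2: bank 3 row 3 — prev None → EMPTY
3: bank 4 row 15 — prev 5 → CONFLICT
4: bank 3 row 3 — prev 3 → HIT
5: bank 1 row 0 — prev 0 → HIT
6: bank 1 row 13 — prev 0 → CONFLICT
7: bank 1 row 14 — prev 13 → CONFLICT
8: bank 1 row 14 — prev 14 → HIT
9: bank 3 row 3 — prev 3 → HIT
10: bank 1 row 14 — prev 14 → HIT
11: bank 4 row 7 — prev 15 → CONFLICT
12: bank 5 row 11 — prev 11 → HIT

COUNT = 4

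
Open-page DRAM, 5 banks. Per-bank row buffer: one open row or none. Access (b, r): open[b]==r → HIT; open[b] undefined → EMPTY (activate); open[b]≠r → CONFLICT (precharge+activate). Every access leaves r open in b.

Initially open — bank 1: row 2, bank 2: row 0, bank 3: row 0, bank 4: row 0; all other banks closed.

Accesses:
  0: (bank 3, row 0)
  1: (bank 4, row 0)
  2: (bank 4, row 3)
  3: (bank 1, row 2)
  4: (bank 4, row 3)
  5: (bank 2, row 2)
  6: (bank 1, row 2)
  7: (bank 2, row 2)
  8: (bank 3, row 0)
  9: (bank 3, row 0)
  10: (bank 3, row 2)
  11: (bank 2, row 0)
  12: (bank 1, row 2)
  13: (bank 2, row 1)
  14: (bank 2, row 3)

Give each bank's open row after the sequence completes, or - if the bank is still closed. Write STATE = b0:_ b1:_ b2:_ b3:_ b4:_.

  [0] b3 r0: had r0 ⇒ H
  [1] b4 r0: had r0 ⇒ H
  [2] b4 r3: had r0 ⇒ C
  [3] b1 r2: had r2 ⇒ H
  [4] b4 r3: had r3 ⇒ H
  [5] b2 r2: had r0 ⇒ C
  [6] b1 r2: had r2 ⇒ H
  [7] b2 r2: had r2 ⇒ H
  [8] b3 r0: had r0 ⇒ H
  [9] b3 r0: had r0 ⇒ H
  [10] b3 r2: had r0 ⇒ C
  [11] b2 r0: had r2 ⇒ C
  [12] b1 r2: had r2 ⇒ H
  [13] b2 r1: had r0 ⇒ C
  [14] b2 r3: had r1 ⇒ C

STATE = b0:- b1:2 b2:3 b3:2 b4:3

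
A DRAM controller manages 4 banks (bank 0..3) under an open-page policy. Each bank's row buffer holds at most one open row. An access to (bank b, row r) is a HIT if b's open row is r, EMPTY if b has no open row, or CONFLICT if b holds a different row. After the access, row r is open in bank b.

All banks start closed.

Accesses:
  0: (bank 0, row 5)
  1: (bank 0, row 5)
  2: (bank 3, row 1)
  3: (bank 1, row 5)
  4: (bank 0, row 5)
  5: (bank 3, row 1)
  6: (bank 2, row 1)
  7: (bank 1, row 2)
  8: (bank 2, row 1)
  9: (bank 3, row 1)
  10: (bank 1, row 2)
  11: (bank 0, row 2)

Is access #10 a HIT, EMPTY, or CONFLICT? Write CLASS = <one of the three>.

#0 (0,5) E
#1 (0,5) H  (was 5)
#2 (3,1) E
#3 (1,5) E
#4 (0,5) H  (was 5)
#5 (3,1) H  (was 1)
#6 (2,1) E
#7 (1,2) C  (was 5)
#8 (2,1) H  (was 1)
#9 (3,1) H  (was 1)
#10 (1,2) H  (was 2)
#11 (0,2) C  (was 5)

CLASS = HIT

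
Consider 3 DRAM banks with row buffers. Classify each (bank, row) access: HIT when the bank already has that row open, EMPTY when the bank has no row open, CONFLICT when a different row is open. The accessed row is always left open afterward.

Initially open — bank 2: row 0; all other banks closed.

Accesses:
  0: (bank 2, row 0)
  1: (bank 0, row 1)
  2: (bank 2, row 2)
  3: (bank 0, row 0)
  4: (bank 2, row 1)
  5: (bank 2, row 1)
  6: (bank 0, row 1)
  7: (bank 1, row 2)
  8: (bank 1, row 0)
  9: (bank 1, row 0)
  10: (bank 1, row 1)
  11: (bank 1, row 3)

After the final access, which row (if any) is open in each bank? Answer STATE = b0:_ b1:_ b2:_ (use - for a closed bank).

STATE = b0:1 b1:3 b2:1

step 0: bank2 0->0 [HIT]
step 1: bank0 None->1 [EMPTY]
step 2: bank2 0->2 [CONFLICT]
step 3: bank0 1->0 [CONFLICT]
step 4: bank2 2->1 [CONFLICT]
step 5: bank2 1->1 [HIT]
step 6: bank0 0->1 [CONFLICT]
step 7: bank1 None->2 [EMPTY]
step 8: bank1 2->0 [CONFLICT]
step 9: bank1 0->0 [HIT]
step 10: bank1 0->1 [CONFLICT]
step 11: bank1 1->3 [CONFLICT]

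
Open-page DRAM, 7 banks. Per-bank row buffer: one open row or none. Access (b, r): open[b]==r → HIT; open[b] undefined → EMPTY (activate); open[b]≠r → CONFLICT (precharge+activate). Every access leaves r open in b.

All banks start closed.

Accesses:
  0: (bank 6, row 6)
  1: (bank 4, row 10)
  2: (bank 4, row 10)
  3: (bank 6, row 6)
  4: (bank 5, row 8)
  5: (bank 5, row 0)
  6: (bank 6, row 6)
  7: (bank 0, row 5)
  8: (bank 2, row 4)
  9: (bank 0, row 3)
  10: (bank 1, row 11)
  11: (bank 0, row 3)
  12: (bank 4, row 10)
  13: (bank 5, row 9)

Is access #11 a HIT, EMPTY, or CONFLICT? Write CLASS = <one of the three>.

CLASS = HIT

0: bank 6 row 6 — prev None → EMPTY
1: bank 4 row 10 — prev None → EMPTY
2: bank 4 row 10 — prev 10 → HIT
3: bank 6 row 6 — prev 6 → HIT
4: bank 5 row 8 — prev None → EMPTY
5: bank 5 row 0 — prev 8 → CONFLICT
6: bank 6 row 6 — prev 6 → HIT
7: bank 0 row 5 — prev None → EMPTY
8: bank 2 row 4 — prev None → EMPTY
9: bank 0 row 3 — prev 5 → CONFLICT
10: bank 1 row 11 — prev None → EMPTY
11: bank 0 row 3 — prev 3 → HIT
12: bank 4 row 10 — prev 10 → HIT
13: bank 5 row 9 — prev 0 → CONFLICT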